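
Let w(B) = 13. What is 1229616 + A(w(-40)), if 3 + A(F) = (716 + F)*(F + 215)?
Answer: 1395825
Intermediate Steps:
A(F) = -3 + (215 + F)*(716 + F) (A(F) = -3 + (716 + F)*(F + 215) = -3 + (716 + F)*(215 + F) = -3 + (215 + F)*(716 + F))
1229616 + A(w(-40)) = 1229616 + (153937 + 13² + 931*13) = 1229616 + (153937 + 169 + 12103) = 1229616 + 166209 = 1395825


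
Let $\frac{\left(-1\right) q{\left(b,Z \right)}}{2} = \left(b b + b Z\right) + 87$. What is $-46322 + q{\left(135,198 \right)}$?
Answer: $-136406$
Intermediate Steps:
$q{\left(b,Z \right)} = -174 - 2 b^{2} - 2 Z b$ ($q{\left(b,Z \right)} = - 2 \left(\left(b b + b Z\right) + 87\right) = - 2 \left(\left(b^{2} + Z b\right) + 87\right) = - 2 \left(87 + b^{2} + Z b\right) = -174 - 2 b^{2} - 2 Z b$)
$-46322 + q{\left(135,198 \right)} = -46322 - \left(174 + 36450 + 53460\right) = -46322 - 90084 = -136406$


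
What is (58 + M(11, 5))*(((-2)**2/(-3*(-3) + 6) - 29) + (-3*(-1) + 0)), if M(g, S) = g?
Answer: -8878/5 ≈ -1775.6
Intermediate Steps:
(58 + M(11, 5))*(((-2)**2/(-3*(-3) + 6) - 29) + (-3*(-1) + 0)) = (58 + 11)*(((-2)**2/(-3*(-3) + 6) - 29) + (-3*(-1) + 0)) = 69*((4/(9 + 6) - 29) + (3 + 0)) = 69*((4/15 - 29) + 3) = 69*(-431/15 + 3) = 69*(-386/15) = -8878/5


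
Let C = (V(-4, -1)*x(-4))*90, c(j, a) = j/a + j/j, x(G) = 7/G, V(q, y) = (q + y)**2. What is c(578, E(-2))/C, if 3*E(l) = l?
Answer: 1732/7875 ≈ 0.21994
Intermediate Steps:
E(l) = l/3
c(j, a) = 1 + j/a (c(j, a) = j/a + 1 = 1 + j/a)
C = -7875/2 (C = ((-4 - 1)**2*(7/(-4)))*90 = ((-5)**2*(7*(-1/4)))*90 = (25*(-7/4))*90 = -175/4*90 = -7875/2 ≈ -3937.5)
c(578, E(-2))/C = (((1/3)*(-2) + 578)/(((1/3)*(-2))))/(-7875/2) = ((-2/3 + 578)/(-2/3))*(-2/7875) = -3/2*1732/3*(-2/7875) = -866*(-2/7875) = 1732/7875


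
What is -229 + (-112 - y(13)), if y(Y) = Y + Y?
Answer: -367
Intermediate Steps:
y(Y) = 2*Y
-229 + (-112 - y(13)) = -229 + (-112 - 2*13) = -229 + (-112 - 1*26) = -229 + (-112 - 26) = -229 - 138 = -367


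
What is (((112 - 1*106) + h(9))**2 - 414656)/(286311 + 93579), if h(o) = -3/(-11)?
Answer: -1433389/1313334 ≈ -1.0914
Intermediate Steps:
h(o) = 3/11 (h(o) = -3*(-1/11) = 3/11)
(((112 - 1*106) + h(9))**2 - 414656)/(286311 + 93579) = (((112 - 1*106) + 3/11)**2 - 414656)/(286311 + 93579) = (((112 - 106) + 3/11)**2 - 414656)/379890 = ((6 + 3/11)**2 - 414656)*(1/379890) = ((69/11)**2 - 414656)*(1/379890) = (4761/121 - 414656)*(1/379890) = -50168615/121*1/379890 = -1433389/1313334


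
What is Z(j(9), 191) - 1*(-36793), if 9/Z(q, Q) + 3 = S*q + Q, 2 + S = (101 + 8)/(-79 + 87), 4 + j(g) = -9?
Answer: 10854007/295 ≈ 36793.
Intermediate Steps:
j(g) = -13 (j(g) = -4 - 9 = -13)
S = 93/8 (S = -2 + (101 + 8)/(-79 + 87) = -2 + 109/8 = 93/8 ≈ 11.625)
Z(q, Q) = 9/(-3 + Q + 93*q/8) (Z(q, Q) = 9/(-3 + (93*q/8 + Q)) = 9/(-3 + (Q + 93*q/8)) = 9/(-3 + Q + 93*q/8))
Z(j(9), 191) - 1*(-36793) = 72/(-24 + 8*191 + 93*(-13)) - 1*(-36793) = 72/(-24 + 1528 - 1209) + 36793 = 72/295 + 36793 = 10854007/295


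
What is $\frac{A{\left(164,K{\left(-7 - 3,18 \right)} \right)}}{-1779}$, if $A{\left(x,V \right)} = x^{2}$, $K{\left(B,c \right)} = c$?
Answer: $- \frac{26896}{1779} \approx -15.119$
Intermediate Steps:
$\frac{A{\left(164,K{\left(-7 - 3,18 \right)} \right)}}{-1779} = \frac{164^{2}}{-1779} = 26896 \left(- \frac{1}{1779}\right) = - \frac{26896}{1779}$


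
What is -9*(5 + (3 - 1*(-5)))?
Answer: -117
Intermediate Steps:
-9*(5 + (3 - 1*(-5))) = -9*(5 + (3 + 5)) = -9*(5 + 8) = -9*13 = -117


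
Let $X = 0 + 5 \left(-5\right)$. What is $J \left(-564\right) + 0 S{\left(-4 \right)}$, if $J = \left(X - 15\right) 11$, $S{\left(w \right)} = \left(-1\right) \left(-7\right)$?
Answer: $248160$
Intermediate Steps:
$S{\left(w \right)} = 7$
$X = -25$ ($X = 0 - 25 = -25$)
$J = -440$ ($J = \left(-25 - 15\right) 11 = \left(-40\right) 11 = -440$)
$J \left(-564\right) + 0 S{\left(-4 \right)} = \left(-440\right) \left(-564\right) + 0 \cdot 7 = 248160 + 0 = 248160$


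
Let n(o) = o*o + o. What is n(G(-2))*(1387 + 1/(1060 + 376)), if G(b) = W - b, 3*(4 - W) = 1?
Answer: 56432435/1077 ≈ 52398.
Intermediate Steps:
W = 11/3 (W = 4 - ⅓*1 = 4 - ⅓ = 11/3 ≈ 3.6667)
G(b) = 11/3 - b
n(o) = o + o² (n(o) = o² + o = o + o²)
n(G(-2))*(1387 + 1/(1060 + 376)) = ((11/3 - 1*(-2))*(1 + (11/3 - 1*(-2))))*(1387 + 1/(1060 + 376)) = ((11/3 + 2)*(1 + (11/3 + 2)))*(1387 + 1/1436) = (17*(1 + 17/3)/3)*(1387 + 1/1436) = ((17/3)*(20/3))*(1991733/1436) = (340/9)*(1991733/1436) = 56432435/1077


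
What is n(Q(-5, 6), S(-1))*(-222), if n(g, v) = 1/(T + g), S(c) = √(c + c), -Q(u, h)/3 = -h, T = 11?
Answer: -222/29 ≈ -7.6552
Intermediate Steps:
Q(u, h) = 3*h (Q(u, h) = -(-3)*h = 3*h)
S(c) = √2*√c (S(c) = √(2*c) = √2*√c)
n(g, v) = 1/(11 + g)
n(Q(-5, 6), S(-1))*(-222) = -222/(11 + 3*6) = -222/(11 + 18) = -222/29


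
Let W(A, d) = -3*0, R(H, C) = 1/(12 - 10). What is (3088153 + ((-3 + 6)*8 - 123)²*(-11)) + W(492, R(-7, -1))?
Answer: 2980342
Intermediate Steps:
R(H, C) = ½ (R(H, C) = 1/2 = ½)
W(A, d) = 0
(3088153 + ((-3 + 6)*8 - 123)²*(-11)) + W(492, R(-7, -1)) = (3088153 + ((-3 + 6)*8 - 123)²*(-11)) + 0 = (3088153 + (3*8 - 123)²*(-11)) + 0 = (3088153 + (24 - 123)²*(-11)) + 0 = (3088153 + (-99)²*(-11)) + 0 = (3088153 + 9801*(-11)) + 0 = (3088153 - 107811) + 0 = 2980342 + 0 = 2980342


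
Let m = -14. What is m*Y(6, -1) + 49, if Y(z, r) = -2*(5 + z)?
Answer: 357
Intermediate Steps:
Y(z, r) = -10 - 2*z
m*Y(6, -1) + 49 = -14*(-10 - 2*6) + 49 = -14*(-10 - 12) + 49 = -14*(-22) + 49 = 308 + 49 = 357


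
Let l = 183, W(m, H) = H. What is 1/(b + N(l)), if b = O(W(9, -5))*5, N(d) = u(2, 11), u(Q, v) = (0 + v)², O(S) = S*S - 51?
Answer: -⅑ ≈ -0.11111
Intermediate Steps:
O(S) = -51 + S² (O(S) = S² - 51 = -51 + S²)
u(Q, v) = v²
N(d) = 121 (N(d) = 11² = 121)
b = -130 (b = (-51 + (-5)²)*5 = (-51 + 25)*5 = -26*5 = -130)
1/(b + N(l)) = 1/(-130 + 121) = 1/(-9) = -⅑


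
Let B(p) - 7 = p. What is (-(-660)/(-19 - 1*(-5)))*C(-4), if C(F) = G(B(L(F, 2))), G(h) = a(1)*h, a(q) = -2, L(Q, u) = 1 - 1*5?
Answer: 1980/7 ≈ 282.86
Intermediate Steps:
L(Q, u) = -4 (L(Q, u) = 1 - 5 = -4)
B(p) = 7 + p
G(h) = -2*h
C(F) = -6 (C(F) = -2*(7 - 4) = -2*3 = -6)
(-(-660)/(-19 - 1*(-5)))*C(-4) = -(-660)/(-19 - 1*(-5))*(-6) = -(-660)/(-19 + 5)*(-6) = -(-660)/(-14)*(-6) = -(-660)*(-1)/14*(-6) = -30*11/7*(-6) = -330/7*(-6) = 1980/7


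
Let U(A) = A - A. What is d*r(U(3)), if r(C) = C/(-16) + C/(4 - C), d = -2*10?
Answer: 0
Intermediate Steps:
U(A) = 0
d = -20
r(C) = -C/16 + C/(4 - C) (r(C) = C*(-1/16) + C/(4 - C) = -C/16 + C/(4 - C))
d*r(U(3)) = -(-20)*0*(12 + 0)/(-64 + 16*0) = -(-20)*0*12/(-64 + 0) = -(-20)*0*12/(-64) = -(-20)*0*(-1)*12/64 = -20*0 = 0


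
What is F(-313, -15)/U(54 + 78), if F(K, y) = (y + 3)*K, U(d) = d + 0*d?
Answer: 313/11 ≈ 28.455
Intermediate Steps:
U(d) = d (U(d) = d + 0 = d)
F(K, y) = K*(3 + y) (F(K, y) = (3 + y)*K = K*(3 + y))
F(-313, -15)/U(54 + 78) = (-313*(3 - 15))/(54 + 78) = -313*(-12)/132 = 3756*(1/132) = 313/11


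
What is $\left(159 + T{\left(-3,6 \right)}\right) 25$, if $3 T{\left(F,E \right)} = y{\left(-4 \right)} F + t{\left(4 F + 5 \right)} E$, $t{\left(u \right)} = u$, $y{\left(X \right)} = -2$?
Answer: $3675$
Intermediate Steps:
$T{\left(F,E \right)} = - \frac{2 F}{3} + \frac{E \left(5 + 4 F\right)}{3}$ ($T{\left(F,E \right)} = \frac{- 2 F + \left(4 F + 5\right) E}{3} = \frac{- 2 F + \left(5 + 4 F\right) E}{3} = \frac{- 2 F + E \left(5 + 4 F\right)}{3} = - \frac{2 F}{3} + \frac{E \left(5 + 4 F\right)}{3}$)
$\left(159 + T{\left(-3,6 \right)}\right) 25 = \left(159 + \left(\left(- \frac{2}{3}\right) \left(-3\right) + \frac{1}{3} \cdot 6 \left(5 + 4 \left(-3\right)\right)\right)\right) 25 = \left(159 + \left(2 + \frac{1}{3} \cdot 6 \left(5 - 12\right)\right)\right) 25 = \left(159 + \left(2 + \frac{1}{3} \cdot 6 \left(-7\right)\right)\right) 25 = \left(159 + \left(2 - 14\right)\right) 25 = \left(159 - 12\right) 25 = 147 \cdot 25 = 3675$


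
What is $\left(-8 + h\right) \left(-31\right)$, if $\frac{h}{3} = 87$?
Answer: $-7843$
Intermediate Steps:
$h = 261$ ($h = 3 \cdot 87 = 261$)
$\left(-8 + h\right) \left(-31\right) = \left(-8 + 261\right) \left(-31\right) = 253 \left(-31\right) = -7843$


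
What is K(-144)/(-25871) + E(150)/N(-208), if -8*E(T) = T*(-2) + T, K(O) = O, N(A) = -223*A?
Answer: 28657509/4800001856 ≈ 0.0059703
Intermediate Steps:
E(T) = T/8 (E(T) = -(T*(-2) + T)/8 = -(-2*T + T)/8 = -(-1)*T/8 = T/8)
K(-144)/(-25871) + E(150)/N(-208) = -144/(-25871) + ((⅛)*150)/((-223*(-208))) = -144*(-1/25871) + (75/4)/46384 = 144/25871 + (75/4)*(1/46384) = 144/25871 + 75/185536 = 28657509/4800001856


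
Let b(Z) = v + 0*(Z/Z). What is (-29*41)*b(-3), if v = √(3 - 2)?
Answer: -1189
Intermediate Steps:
v = 1 (v = √1 = 1)
b(Z) = 1 (b(Z) = 1 + 0*(Z/Z) = 1 + 0*1 = 1 + 0 = 1)
(-29*41)*b(-3) = -29*41*1 = -1189*1 = -1189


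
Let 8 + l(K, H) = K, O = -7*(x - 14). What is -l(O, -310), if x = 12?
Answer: -6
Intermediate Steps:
O = 14 (O = -7*(12 - 14) = -7*(-2) = 14)
l(K, H) = -8 + K
-l(O, -310) = -(-8 + 14) = -1*6 = -6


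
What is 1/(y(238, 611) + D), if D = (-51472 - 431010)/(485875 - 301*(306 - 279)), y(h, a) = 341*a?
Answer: 238874/49769395533 ≈ 4.7996e-6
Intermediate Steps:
D = -241241/238874 (D = -482482/(485875 - 301*27) = -482482/(485875 - 8127) = -482482/477748 = -482482*1/477748 = -241241/238874 ≈ -1.0099)
1/(y(238, 611) + D) = 1/(341*611 - 241241/238874) = 1/(208351 - 241241/238874) = 1/(49769395533/238874) = 238874/49769395533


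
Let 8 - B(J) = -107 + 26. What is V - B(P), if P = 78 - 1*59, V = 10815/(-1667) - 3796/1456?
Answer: -4578675/46676 ≈ -98.095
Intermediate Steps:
V = -424511/46676 (V = 10815*(-1/1667) - 3796*1/1456 = -10815/1667 - 73/28 = -424511/46676 ≈ -9.0948)
P = 19 (P = 78 - 59 = 19)
B(J) = 89 (B(J) = 8 - (-107 + 26) = 8 - 1*(-81) = 8 + 81 = 89)
V - B(P) = -424511/46676 - 1*89 = -424511/46676 - 89 = -4578675/46676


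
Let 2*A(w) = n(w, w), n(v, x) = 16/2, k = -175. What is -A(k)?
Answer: -4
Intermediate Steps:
n(v, x) = 8 (n(v, x) = 16*(½) = 8)
A(w) = 4 (A(w) = (½)*8 = 4)
-A(k) = -1*4 = -4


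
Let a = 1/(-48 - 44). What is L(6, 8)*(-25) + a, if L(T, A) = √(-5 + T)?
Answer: -2301/92 ≈ -25.011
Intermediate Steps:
a = -1/92 (a = 1/(-92) = -1/92 ≈ -0.010870)
L(6, 8)*(-25) + a = √(-5 + 6)*(-25) - 1/92 = √1*(-25) - 1/92 = 1*(-25) - 1/92 = -25 - 1/92 = -2301/92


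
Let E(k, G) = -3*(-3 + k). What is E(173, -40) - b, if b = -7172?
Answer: 6662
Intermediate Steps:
E(k, G) = 9 - 3*k
E(173, -40) - b = (9 - 3*173) - 1*(-7172) = (9 - 519) + 7172 = -510 + 7172 = 6662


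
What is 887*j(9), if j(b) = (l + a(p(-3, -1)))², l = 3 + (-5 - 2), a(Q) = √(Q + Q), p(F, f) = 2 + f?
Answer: 15966 - 7096*√2 ≈ 5930.7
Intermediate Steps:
a(Q) = √2*√Q (a(Q) = √(2*Q) = √2*√Q)
l = -4 (l = 3 - 7 = -4)
j(b) = (-4 + √2)² (j(b) = (-4 + √2*√(2 - 1))² = (-4 + √2*√1)² = (-4 + √2*1)² = (-4 + √2)²)
887*j(9) = 887*(4 - √2)²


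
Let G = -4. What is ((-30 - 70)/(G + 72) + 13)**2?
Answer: 38416/289 ≈ 132.93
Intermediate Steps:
((-30 - 70)/(G + 72) + 13)**2 = ((-30 - 70)/(-4 + 72) + 13)**2 = (-100/68 + 13)**2 = (-100*1/68 + 13)**2 = (-25/17 + 13)**2 = (196/17)**2 = 38416/289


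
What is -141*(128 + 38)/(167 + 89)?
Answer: -11703/128 ≈ -91.430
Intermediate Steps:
-141*(128 + 38)/(167 + 89) = -23406/256 = -141*83/128 = -11703/128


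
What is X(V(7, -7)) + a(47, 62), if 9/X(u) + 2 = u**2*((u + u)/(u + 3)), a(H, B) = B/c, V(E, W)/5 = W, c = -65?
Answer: -882302/928265 ≈ -0.95049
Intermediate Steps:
V(E, W) = 5*W
a(H, B) = -B/65 (a(H, B) = B/(-65) = B*(-1/65) = -B/65)
X(u) = 9/(-2 + 2*u**3/(3 + u)) (X(u) = 9/(-2 + u**2*((u + u)/(u + 3))) = 9/(-2 + u**2*((2*u)/(3 + u))) = 9/(-2 + u**2*(2*u/(3 + u))) = 9/(-2 + 2*u**3/(3 + u)))
X(V(7, -7)) + a(47, 62) = 9*(3 + 5*(-7))/(2*(-3 + (5*(-7))**3 - 5*(-7))) - 1/65*62 = 9*(3 - 35)/(2*(-3 + (-35)**3 - 1*(-35))) - 62/65 = (9/2)*(-32)/(-3 - 42875 + 35) - 62/65 = (9/2)*(-32)/(-42843) - 62/65 = (9/2)*(-1/42843)*(-32) - 62/65 = 48/14281 - 62/65 = -882302/928265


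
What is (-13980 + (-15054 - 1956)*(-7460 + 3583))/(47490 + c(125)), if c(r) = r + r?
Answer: 6593379/4774 ≈ 1381.1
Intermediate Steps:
c(r) = 2*r
(-13980 + (-15054 - 1956)*(-7460 + 3583))/(47490 + c(125)) = (-13980 + (-15054 - 1956)*(-7460 + 3583))/(47490 + 2*125) = (-13980 - 17010*(-3877))/(47490 + 250) = (-13980 + 65947770)/47740 = 65933790*(1/47740) = 6593379/4774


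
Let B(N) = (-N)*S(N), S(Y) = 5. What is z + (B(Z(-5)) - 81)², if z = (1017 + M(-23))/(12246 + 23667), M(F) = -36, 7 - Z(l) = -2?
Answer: 190051923/11971 ≈ 15876.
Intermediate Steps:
Z(l) = 9 (Z(l) = 7 - 1*(-2) = 7 + 2 = 9)
B(N) = -5*N (B(N) = -N*5 = -5*N)
z = 327/11971 (z = (1017 - 36)/(12246 + 23667) = 981/35913 = 981*(1/35913) = 327/11971 ≈ 0.027316)
z + (B(Z(-5)) - 81)² = 327/11971 + (-5*9 - 81)² = 327/11971 + (-45 - 81)² = 327/11971 + (-126)² = 327/11971 + 15876 = 190051923/11971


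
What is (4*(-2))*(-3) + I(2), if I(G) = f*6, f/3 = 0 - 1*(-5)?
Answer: 114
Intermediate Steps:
f = 15 (f = 3*(0 - 1*(-5)) = 3*(0 + 5) = 3*5 = 15)
I(G) = 90 (I(G) = 15*6 = 90)
(4*(-2))*(-3) + I(2) = (4*(-2))*(-3) + 90 = -8*(-3) + 90 = 24 + 90 = 114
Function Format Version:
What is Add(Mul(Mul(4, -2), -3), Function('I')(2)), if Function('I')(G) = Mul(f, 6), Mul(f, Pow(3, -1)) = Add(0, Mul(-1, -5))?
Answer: 114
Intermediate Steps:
f = 15 (f = Mul(3, Add(0, Mul(-1, -5))) = Mul(3, Add(0, 5)) = Mul(3, 5) = 15)
Function('I')(G) = 90 (Function('I')(G) = Mul(15, 6) = 90)
Add(Mul(Mul(4, -2), -3), Function('I')(2)) = Add(Mul(Mul(4, -2), -3), 90) = Add(Mul(-8, -3), 90) = Add(24, 90) = 114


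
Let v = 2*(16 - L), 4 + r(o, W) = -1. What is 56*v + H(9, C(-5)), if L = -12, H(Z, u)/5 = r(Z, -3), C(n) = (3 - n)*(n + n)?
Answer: 3111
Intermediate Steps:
r(o, W) = -5 (r(o, W) = -4 - 1 = -5)
C(n) = 2*n*(3 - n) (C(n) = (3 - n)*(2*n) = 2*n*(3 - n))
H(Z, u) = -25 (H(Z, u) = 5*(-5) = -25)
v = 56 (v = 2*(16 - 1*(-12)) = 2*(16 + 12) = 2*28 = 56)
56*v + H(9, C(-5)) = 56*56 - 25 = 3136 - 25 = 3111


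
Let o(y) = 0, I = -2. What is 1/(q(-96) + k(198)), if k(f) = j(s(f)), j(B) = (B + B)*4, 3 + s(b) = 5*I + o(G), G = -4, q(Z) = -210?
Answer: -1/314 ≈ -0.0031847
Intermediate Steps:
s(b) = -13 (s(b) = -3 + (5*(-2) + 0) = -3 + (-10 + 0) = -3 - 10 = -13)
j(B) = 8*B (j(B) = (2*B)*4 = 8*B)
k(f) = -104 (k(f) = 8*(-13) = -104)
1/(q(-96) + k(198)) = 1/(-210 - 104) = 1/(-314) = -1/314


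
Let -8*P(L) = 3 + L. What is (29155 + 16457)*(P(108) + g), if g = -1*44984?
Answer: -4104886149/2 ≈ -2.0524e+9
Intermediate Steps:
P(L) = -3/8 - L/8 (P(L) = -(3 + L)/8 = -3/8 - L/8)
g = -44984
(29155 + 16457)*(P(108) + g) = (29155 + 16457)*((-3/8 - ⅛*108) - 44984) = 45612*((-3/8 - 27/2) - 44984) = 45612*(-111/8 - 44984) = 45612*(-359983/8) = -4104886149/2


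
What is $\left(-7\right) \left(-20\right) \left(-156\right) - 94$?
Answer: $-21934$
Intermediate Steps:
$\left(-7\right) \left(-20\right) \left(-156\right) - 94 = 140 \left(-156\right) - 94 = -21840 - 94 = -21934$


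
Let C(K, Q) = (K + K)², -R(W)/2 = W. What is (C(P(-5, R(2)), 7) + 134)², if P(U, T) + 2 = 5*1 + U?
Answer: 22500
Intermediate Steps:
R(W) = -2*W
P(U, T) = 3 + U (P(U, T) = -2 + (5*1 + U) = -2 + (5 + U) = 3 + U)
C(K, Q) = 4*K² (C(K, Q) = (2*K)² = 4*K²)
(C(P(-5, R(2)), 7) + 134)² = (4*(3 - 5)² + 134)² = (4*(-2)² + 134)² = (4*4 + 134)² = (16 + 134)² = 150² = 22500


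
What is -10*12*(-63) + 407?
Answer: 7967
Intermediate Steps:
-10*12*(-63) + 407 = -120*(-63) + 407 = 7560 + 407 = 7967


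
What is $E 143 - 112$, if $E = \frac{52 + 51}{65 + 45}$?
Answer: $\frac{219}{10} \approx 21.9$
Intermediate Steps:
$E = \frac{103}{110} \approx 0.93636$
$E 143 - 112 = \frac{103}{110} \cdot 143 - 112 = \frac{1339}{10} - 112 = \frac{219}{10}$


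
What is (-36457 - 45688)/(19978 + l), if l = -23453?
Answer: 16429/695 ≈ 23.639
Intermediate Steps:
(-36457 - 45688)/(19978 + l) = (-36457 - 45688)/(19978 - 23453) = -82145/(-3475) = -82145*(-1/3475) = 16429/695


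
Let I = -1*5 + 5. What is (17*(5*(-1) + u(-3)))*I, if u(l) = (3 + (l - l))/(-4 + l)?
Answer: 0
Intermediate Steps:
I = 0 (I = -5 + 5 = 0)
u(l) = 3/(-4 + l) (u(l) = (3 + 0)/(-4 + l) = 3/(-4 + l))
(17*(5*(-1) + u(-3)))*I = (17*(5*(-1) + 3/(-4 - 3)))*0 = (17*(-5 + 3/(-7)))*0 = (17*(-5 + 3*(-⅐)))*0 = (17*(-5 - 3/7))*0 = (17*(-38/7))*0 = -646/7*0 = 0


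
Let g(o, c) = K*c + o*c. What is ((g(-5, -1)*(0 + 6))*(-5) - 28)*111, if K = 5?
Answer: -3108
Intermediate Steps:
g(o, c) = 5*c + c*o (g(o, c) = 5*c + o*c = 5*c + c*o)
((g(-5, -1)*(0 + 6))*(-5) - 28)*111 = (((-(5 - 5))*(0 + 6))*(-5) - 28)*111 = ((-1*0*6)*(-5) - 28)*111 = ((0*6)*(-5) - 28)*111 = (0*(-5) - 28)*111 = (0 - 28)*111 = -28*111 = -3108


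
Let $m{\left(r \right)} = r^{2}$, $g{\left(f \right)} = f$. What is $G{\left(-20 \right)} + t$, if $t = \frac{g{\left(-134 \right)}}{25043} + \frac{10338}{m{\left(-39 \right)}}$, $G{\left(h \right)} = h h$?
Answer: $\frac{5164950640}{12696801} \approx 406.79$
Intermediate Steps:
$G{\left(h \right)} = h^{2}$
$t = \frac{86230240}{12696801}$ ($t = - \frac{134}{25043} + \frac{10338}{\left(-39\right)^{2}} = \left(-134\right) \frac{1}{25043} + \frac{10338}{1521} = - \frac{134}{25043} + 10338 \cdot \frac{1}{1521} = - \frac{134}{25043} + \frac{3446}{507} = \frac{86230240}{12696801} \approx 6.7915$)
$G{\left(-20 \right)} + t = \left(-20\right)^{2} + \frac{86230240}{12696801} = 400 + \frac{86230240}{12696801} = \frac{5164950640}{12696801}$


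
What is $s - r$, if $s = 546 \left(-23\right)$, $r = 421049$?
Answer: $-433607$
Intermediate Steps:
$s = -12558$
$s - r = -12558 - 421049 = -433607$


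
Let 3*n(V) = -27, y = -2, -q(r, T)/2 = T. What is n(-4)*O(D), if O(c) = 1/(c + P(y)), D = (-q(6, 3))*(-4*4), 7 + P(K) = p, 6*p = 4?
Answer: 27/307 ≈ 0.087948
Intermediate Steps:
q(r, T) = -2*T
p = 2/3 (p = (1/6)*4 = 2/3 ≈ 0.66667)
P(K) = -19/3 (P(K) = -7 + 2/3 = -19/3)
n(V) = -9 (n(V) = (1/3)*(-27) = -9)
D = -96 (D = (-(-2)*3)*(-4*4) = -1*(-6)*(-16) = 6*(-16) = -96)
O(c) = 1/(-19/3 + c) (O(c) = 1/(c - 19/3) = 1/(-19/3 + c))
n(-4)*O(D) = -27/(-19 + 3*(-96)) = -27/(-19 - 288) = -27/(-307) = -27*(-1)/307 = -9*(-3/307) = 27/307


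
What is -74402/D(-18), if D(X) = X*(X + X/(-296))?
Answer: -5505748/23895 ≈ -230.41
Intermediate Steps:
D(X) = 295*X²/296 (D(X) = X*(X + X*(-1/296)) = X*(X - X/296) = X*(295*X/296) = 295*X²/296)
-74402/D(-18) = -74402/((295/296)*(-18)²) = -74402/((295/296)*324) = -74402/23895/74 = -74402*74/23895 = -5505748/23895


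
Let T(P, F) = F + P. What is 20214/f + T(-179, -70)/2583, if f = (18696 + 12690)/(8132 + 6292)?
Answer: 41839392443/4503891 ≈ 9289.6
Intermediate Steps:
f = 5231/2404 (f = 31386/14424 = 31386*(1/14424) = 5231/2404 ≈ 2.1760)
20214/f + T(-179, -70)/2583 = 20214/(5231/2404) + (-70 - 179)/2583 = 20214*(2404/5231) - 249*1/2583 = 48594456/5231 - 83/861 = 41839392443/4503891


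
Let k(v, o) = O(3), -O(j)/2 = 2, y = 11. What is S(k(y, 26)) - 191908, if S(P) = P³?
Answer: -191972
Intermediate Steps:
O(j) = -4 (O(j) = -2*2 = -4)
k(v, o) = -4
S(k(y, 26)) - 191908 = (-4)³ - 191908 = -64 - 191908 = -191972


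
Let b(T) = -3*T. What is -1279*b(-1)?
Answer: -3837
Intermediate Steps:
-1279*b(-1) = -(-3837)*(-1) = -1279*3 = -3837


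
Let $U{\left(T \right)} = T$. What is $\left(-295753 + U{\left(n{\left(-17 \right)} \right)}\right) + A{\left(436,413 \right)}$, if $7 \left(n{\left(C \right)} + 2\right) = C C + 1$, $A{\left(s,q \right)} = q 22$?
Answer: $- \frac{2006393}{7} \approx -2.8663 \cdot 10^{5}$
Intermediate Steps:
$A{\left(s,q \right)} = 22 q$
$n{\left(C \right)} = - \frac{13}{7} + \frac{C^{2}}{7}$ ($n{\left(C \right)} = -2 + \frac{C C + 1}{7} = -2 + \frac{C^{2} + 1}{7} = -2 + \frac{1 + C^{2}}{7} = -2 + \left(\frac{1}{7} + \frac{C^{2}}{7}\right) = - \frac{13}{7} + \frac{C^{2}}{7}$)
$\left(-295753 + U{\left(n{\left(-17 \right)} \right)}\right) + A{\left(436,413 \right)} = \left(-295753 - \left(\frac{13}{7} - \frac{\left(-17\right)^{2}}{7}\right)\right) + 22 \cdot 413 = \left(-295753 + \left(- \frac{13}{7} + \frac{1}{7} \cdot 289\right)\right) + 9086 = \left(-295753 + \left(- \frac{13}{7} + \frac{289}{7}\right)\right) + 9086 = \left(-295753 + \frac{276}{7}\right) + 9086 = - \frac{2069995}{7} + 9086 = - \frac{2006393}{7}$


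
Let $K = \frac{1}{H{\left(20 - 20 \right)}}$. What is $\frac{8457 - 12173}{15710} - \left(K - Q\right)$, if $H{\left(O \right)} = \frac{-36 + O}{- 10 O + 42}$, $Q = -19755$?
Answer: $- \frac{931009313}{47130} \approx -19754.0$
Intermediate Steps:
$H{\left(O \right)} = \frac{-36 + O}{42 - 10 O}$
$K = - \frac{7}{6}$ ($K = \frac{1}{\frac{1}{2} \frac{1}{-21 + 5 \left(20 - 20\right)} \left(36 - \left(20 - 20\right)\right)} = \frac{1}{\frac{1}{2} \frac{1}{-21 + 5 \cdot 0} \left(36 - 0\right)} = \frac{1}{\frac{1}{2} \frac{1}{-21 + 0} \left(36 + 0\right)} = \frac{1}{\frac{1}{2} \frac{1}{-21} \cdot 36} = \frac{1}{\frac{1}{2} \left(- \frac{1}{21}\right) 36} = \frac{1}{- \frac{6}{7}} = - \frac{7}{6} \approx -1.1667$)
$\frac{8457 - 12173}{15710} - \left(K - Q\right) = \frac{8457 - 12173}{15710} - \frac{118523}{6} = \left(8457 - 12173\right) \frac{1}{15710} + \left(-19755 + \frac{7}{6}\right) = \left(-3716\right) \frac{1}{15710} - \frac{118523}{6} = - \frac{1858}{7855} - \frac{118523}{6} = - \frac{931009313}{47130}$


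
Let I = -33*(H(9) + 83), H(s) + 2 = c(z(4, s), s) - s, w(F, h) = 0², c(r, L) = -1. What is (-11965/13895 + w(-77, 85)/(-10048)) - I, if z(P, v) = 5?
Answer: 6508804/2779 ≈ 2342.1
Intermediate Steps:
w(F, h) = 0
H(s) = -3 - s (H(s) = -2 + (-1 - s) = -3 - s)
I = -2343 (I = -33*((-3 - 1*9) + 83) = -33*((-3 - 9) + 83) = -33*(-12 + 83) = -33*71 = -2343)
(-11965/13895 + w(-77, 85)/(-10048)) - I = (-11965/13895 + 0/(-10048)) - 1*(-2343) = (-11965*1/13895 + 0*(-1/10048)) + 2343 = (-2393/2779 + 0) + 2343 = -2393/2779 + 2343 = 6508804/2779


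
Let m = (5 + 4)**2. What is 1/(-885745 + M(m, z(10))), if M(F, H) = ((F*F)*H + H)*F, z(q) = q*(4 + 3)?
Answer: 1/36320795 ≈ 2.7532e-8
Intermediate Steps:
m = 81 (m = 9**2 = 81)
z(q) = 7*q (z(q) = q*7 = 7*q)
M(F, H) = F*(H + H*F**2) (M(F, H) = (F**2*H + H)*F = (H*F**2 + H)*F = (H + H*F**2)*F = F*(H + H*F**2))
1/(-885745 + M(m, z(10))) = 1/(-885745 + 81*(7*10)*(1 + 81**2)) = 1/(-885745 + 81*70*(1 + 6561)) = 1/(-885745 + 81*70*6562) = 1/(-885745 + 37206540) = 1/36320795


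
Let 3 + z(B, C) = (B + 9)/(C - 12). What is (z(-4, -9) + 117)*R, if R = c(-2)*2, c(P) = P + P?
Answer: -19112/21 ≈ -910.10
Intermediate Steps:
c(P) = 2*P
z(B, C) = -3 + (9 + B)/(-12 + C) (z(B, C) = -3 + (B + 9)/(C - 12) = -3 + (9 + B)/(-12 + C))
R = -8 (R = (2*(-2))*2 = -4*2 = -8)
(z(-4, -9) + 117)*R = ((45 - 4 - 3*(-9))/(-12 - 9) + 117)*(-8) = ((45 - 4 + 27)/(-21) + 117)*(-8) = (-1/21*68 + 117)*(-8) = (-68/21 + 117)*(-8) = (2389/21)*(-8) = -19112/21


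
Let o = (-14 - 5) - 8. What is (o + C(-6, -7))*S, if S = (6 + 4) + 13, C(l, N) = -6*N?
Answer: 345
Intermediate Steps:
S = 23 (S = 10 + 13 = 23)
o = -27 (o = -19 - 8 = -27)
(o + C(-6, -7))*S = (-27 - 6*(-7))*23 = (-27 + 42)*23 = 15*23 = 345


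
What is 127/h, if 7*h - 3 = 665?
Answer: 889/668 ≈ 1.3308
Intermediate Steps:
h = 668/7 (h = 3/7 + (⅐)*665 = 3/7 + 95 = 668/7 ≈ 95.429)
127/h = 127/(668/7) = 127*(7/668) = 889/668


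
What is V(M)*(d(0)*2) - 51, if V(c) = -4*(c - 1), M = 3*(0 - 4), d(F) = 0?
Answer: -51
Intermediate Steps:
M = -12 (M = 3*(-4) = -12)
V(c) = 4 - 4*c (V(c) = -4*(-1 + c) = 4 - 4*c)
V(M)*(d(0)*2) - 51 = (4 - 4*(-12))*(0*2) - 51 = (4 + 48)*0 - 51 = 52*0 - 51 = 0 - 51 = -51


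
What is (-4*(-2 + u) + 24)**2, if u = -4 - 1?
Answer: 2704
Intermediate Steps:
u = -5
(-4*(-2 + u) + 24)**2 = (-4*(-2 - 5) + 24)**2 = (-4*(-7) + 24)**2 = (28 + 24)**2 = 52**2 = 2704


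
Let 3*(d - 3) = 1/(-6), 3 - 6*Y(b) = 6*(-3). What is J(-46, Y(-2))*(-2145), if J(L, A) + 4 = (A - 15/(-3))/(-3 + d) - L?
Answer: 238095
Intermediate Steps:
Y(b) = 7/2 (Y(b) = ½ - (-3) = ½ - ⅙*(-18) = ½ + 3 = 7/2)
d = 53/18 (d = 3 + (⅓)/(-6) = 3 + (⅓)*(-⅙) = 3 - 1/18 = 53/18 ≈ 2.9444)
J(L, A) = -94 - L - 18*A (J(L, A) = -4 + ((A - 15/(-3))/(-3 + 53/18) - L) = -4 + ((A - 15*(-⅓))/(-1/18) - L) = -4 + ((A + 5)*(-18) - L) = -4 + ((5 + A)*(-18) - L) = -4 + ((-90 - 18*A) - L) = -4 + (-90 - L - 18*A) = -94 - L - 18*A)
J(-46, Y(-2))*(-2145) = (-94 - 1*(-46) - 18*7/2)*(-2145) = (-94 + 46 - 63)*(-2145) = -111*(-2145) = 238095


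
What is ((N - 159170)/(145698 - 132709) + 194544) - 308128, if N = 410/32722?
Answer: -24140684066101/212513029 ≈ -1.1360e+5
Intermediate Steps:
N = 205/16361 (N = 410*(1/32722) = 205/16361 ≈ 0.012530)
((N - 159170)/(145698 - 132709) + 194544) - 308128 = ((205/16361 - 159170)/(145698 - 132709) + 194544) - 308128 = (-2604180165/16361/12989 + 194544) - 308128 = (-2604180165/16361*1/12989 + 194544) - 308128 = (-2604180165/212513029 + 194544) - 308128 = 41340530533611/212513029 - 308128 = -24140684066101/212513029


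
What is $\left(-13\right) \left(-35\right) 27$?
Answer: $12285$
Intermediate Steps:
$\left(-13\right) \left(-35\right) 27 = 455 \cdot 27 = 12285$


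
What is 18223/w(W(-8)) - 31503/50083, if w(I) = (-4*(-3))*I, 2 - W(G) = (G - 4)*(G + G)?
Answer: -984489349/114189240 ≈ -8.6216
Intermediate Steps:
W(G) = 2 - 2*G*(-4 + G) (W(G) = 2 - (G - 4)*(G + G) = 2 - (-4 + G)*2*G = 2 - 2*G*(-4 + G))
w(I) = 12*I
18223/w(W(-8)) - 31503/50083 = 18223/((12*(2 - 2*(-8)² + 8*(-8)))) - 31503/50083 = 18223/((12*(2 - 2*64 - 64))) - 31503*1/50083 = 18223/((12*(2 - 128 - 64))) - 31503/50083 = 18223/((12*(-190))) - 31503/50083 = 18223/(-2280) - 31503/50083 = 18223*(-1/2280) - 31503/50083 = -18223/2280 - 31503/50083 = -984489349/114189240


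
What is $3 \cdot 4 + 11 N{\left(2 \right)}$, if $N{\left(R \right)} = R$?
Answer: $34$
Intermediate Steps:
$3 \cdot 4 + 11 N{\left(2 \right)} = 3 \cdot 4 + 11 \cdot 2 = 12 + 22 = 34$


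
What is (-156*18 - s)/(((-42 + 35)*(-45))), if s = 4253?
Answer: -7061/315 ≈ -22.416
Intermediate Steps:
(-156*18 - s)/(((-42 + 35)*(-45))) = (-156*18 - 1*4253)/(((-42 + 35)*(-45))) = (-2808 - 4253)/((-7*(-45))) = -7061/315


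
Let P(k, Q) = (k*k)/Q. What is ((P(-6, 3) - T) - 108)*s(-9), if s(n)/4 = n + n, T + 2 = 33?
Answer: 9144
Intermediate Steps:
T = 31 (T = -2 + 33 = 31)
P(k, Q) = k²/Q
s(n) = 8*n (s(n) = 4*(n + n) = 4*(2*n) = 8*n)
((P(-6, 3) - T) - 108)*s(-9) = (((-6)²/3 - 1*31) - 108)*(8*(-9)) = (((⅓)*36 - 31) - 108)*(-72) = ((12 - 31) - 108)*(-72) = (-19 - 108)*(-72) = -127*(-72) = 9144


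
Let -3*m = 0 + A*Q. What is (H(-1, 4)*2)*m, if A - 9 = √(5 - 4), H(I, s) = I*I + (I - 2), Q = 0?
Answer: 0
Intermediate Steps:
H(I, s) = -2 + I + I² (H(I, s) = I² + (-2 + I) = -2 + I + I²)
A = 10 (A = 9 + √(5 - 4) = 9 + √1 = 9 + 1 = 10)
m = 0 (m = -(0 + 10*0)/3 = -(0 + 0)/3 = -⅓*0 = 0)
(H(-1, 4)*2)*m = ((-2 - 1 + (-1)²)*2)*0 = ((-2 - 1 + 1)*2)*0 = -2*2*0 = -4*0 = 0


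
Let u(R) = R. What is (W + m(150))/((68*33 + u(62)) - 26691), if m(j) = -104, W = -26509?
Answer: 26613/24385 ≈ 1.0914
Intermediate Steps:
(W + m(150))/((68*33 + u(62)) - 26691) = (-26509 - 104)/((68*33 + 62) - 26691) = -26613/((2244 + 62) - 26691) = -26613/(2306 - 26691) = -26613/(-24385) = -26613*(-1/24385) = 26613/24385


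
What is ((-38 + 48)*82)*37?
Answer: 30340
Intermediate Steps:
((-38 + 48)*82)*37 = (10*82)*37 = 820*37 = 30340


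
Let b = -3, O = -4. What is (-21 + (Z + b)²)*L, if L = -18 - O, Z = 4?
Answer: 280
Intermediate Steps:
L = -14 (L = -18 - 1*(-4) = -18 + 4 = -14)
(-21 + (Z + b)²)*L = (-21 + (4 - 3)²)*(-14) = (-21 + 1²)*(-14) = (-21 + 1)*(-14) = -20*(-14) = 280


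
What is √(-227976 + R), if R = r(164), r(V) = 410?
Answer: I*√227566 ≈ 477.04*I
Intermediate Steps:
R = 410
√(-227976 + R) = √(-227976 + 410) = √(-227566) = I*√227566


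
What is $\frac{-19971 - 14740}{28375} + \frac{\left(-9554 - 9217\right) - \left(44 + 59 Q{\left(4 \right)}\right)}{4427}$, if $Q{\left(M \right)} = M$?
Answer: $- \frac{694237722}{125616125} \approx -5.5267$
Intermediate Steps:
$\frac{-19971 - 14740}{28375} + \frac{\left(-9554 - 9217\right) - \left(44 + 59 Q{\left(4 \right)}\right)}{4427} = \frac{-19971 - 14740}{28375} + \frac{\left(-9554 - 9217\right) - \left(44 + 59 \cdot 4\right)}{4427} = \left(-34711\right) \frac{1}{28375} + \left(-18771 - \left(44 + 236\right)\right) \frac{1}{4427} = - \frac{34711}{28375} + \left(-18771 - 280\right) \frac{1}{4427} = - \frac{34711}{28375} - \frac{19051}{4427} = - \frac{694237722}{125616125}$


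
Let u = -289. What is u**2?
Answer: 83521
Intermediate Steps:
u**2 = (-289)**2 = 83521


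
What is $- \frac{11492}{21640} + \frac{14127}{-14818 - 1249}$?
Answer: $- \frac{122587561}{86922470} \approx -1.4103$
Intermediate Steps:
$- \frac{11492}{21640} + \frac{14127}{-14818 - 1249} = \left(-11492\right) \frac{1}{21640} + \frac{14127}{-16067} = - \frac{2873}{5410} + 14127 \left(- \frac{1}{16067}\right) = - \frac{2873}{5410} - \frac{14127}{16067} = - \frac{122587561}{86922470}$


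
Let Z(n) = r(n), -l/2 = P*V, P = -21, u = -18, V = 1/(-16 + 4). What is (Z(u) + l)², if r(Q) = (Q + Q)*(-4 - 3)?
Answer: 247009/4 ≈ 61752.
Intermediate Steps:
V = -1/12 (V = 1/(-12) = -1/12 ≈ -0.083333)
r(Q) = -14*Q (r(Q) = (2*Q)*(-7) = -14*Q)
l = -7/2 (l = -(-42)*(-1)/12 = -2*7/4 = -7/2 ≈ -3.5000)
Z(n) = -14*n
(Z(u) + l)² = (-14*(-18) - 7/2)² = (252 - 7/2)² = (497/2)² = 247009/4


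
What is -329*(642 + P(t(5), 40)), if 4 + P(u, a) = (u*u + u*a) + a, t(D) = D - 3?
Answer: -250698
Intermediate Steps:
t(D) = -3 + D
P(u, a) = -4 + a + u² + a*u (P(u, a) = -4 + ((u*u + u*a) + a) = -4 + ((u² + a*u) + a) = -4 + (a + u² + a*u) = -4 + a + u² + a*u)
-329*(642 + P(t(5), 40)) = -329*(642 + (-4 + 40 + (-3 + 5)² + 40*(-3 + 5))) = -329*(642 + (-4 + 40 + 2² + 40*2)) = -329*(642 + (-4 + 40 + 4 + 80)) = -329*(642 + 120) = -329*762 = -250698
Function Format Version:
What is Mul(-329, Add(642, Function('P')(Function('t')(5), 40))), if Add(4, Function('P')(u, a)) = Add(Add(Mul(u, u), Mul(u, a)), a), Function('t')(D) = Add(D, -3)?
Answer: -250698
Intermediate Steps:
Function('t')(D) = Add(-3, D)
Function('P')(u, a) = Add(-4, a, Pow(u, 2), Mul(a, u)) (Function('P')(u, a) = Add(-4, Add(Add(Mul(u, u), Mul(u, a)), a)) = Add(-4, Add(Add(Pow(u, 2), Mul(a, u)), a)) = Add(-4, Add(a, Pow(u, 2), Mul(a, u))) = Add(-4, a, Pow(u, 2), Mul(a, u)))
Mul(-329, Add(642, Function('P')(Function('t')(5), 40))) = Mul(-329, Add(642, Add(-4, 40, Pow(Add(-3, 5), 2), Mul(40, Add(-3, 5))))) = Mul(-329, Add(642, Add(-4, 40, Pow(2, 2), Mul(40, 2)))) = Mul(-329, Add(642, Add(-4, 40, 4, 80))) = Mul(-329, Add(642, 120)) = Mul(-329, 762) = -250698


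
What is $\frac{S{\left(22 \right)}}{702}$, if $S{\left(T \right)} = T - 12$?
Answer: $\frac{5}{351} \approx 0.014245$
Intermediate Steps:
$S{\left(T \right)} = -12 + T$
$\frac{S{\left(22 \right)}}{702} = \frac{-12 + 22}{702} = 10 \cdot \frac{1}{702} = \frac{5}{351}$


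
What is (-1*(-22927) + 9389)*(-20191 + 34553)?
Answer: 464122392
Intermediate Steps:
(-1*(-22927) + 9389)*(-20191 + 34553) = (22927 + 9389)*14362 = 32316*14362 = 464122392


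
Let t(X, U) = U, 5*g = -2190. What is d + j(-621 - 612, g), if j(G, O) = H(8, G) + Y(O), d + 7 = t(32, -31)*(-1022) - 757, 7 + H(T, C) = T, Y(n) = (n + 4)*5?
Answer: 28749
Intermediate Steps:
g = -438 (g = (1/5)*(-2190) = -438)
Y(n) = 20 + 5*n (Y(n) = (4 + n)*5 = 20 + 5*n)
H(T, C) = -7 + T
d = 30918 (d = -7 + (-31*(-1022) - 757) = -7 + (31682 - 757) = -7 + 30925 = 30918)
j(G, O) = 21 + 5*O (j(G, O) = (-7 + 8) + (20 + 5*O) = 1 + (20 + 5*O) = 21 + 5*O)
d + j(-621 - 612, g) = 30918 + (21 + 5*(-438)) = 30918 + (21 - 2190) = 30918 - 2169 = 28749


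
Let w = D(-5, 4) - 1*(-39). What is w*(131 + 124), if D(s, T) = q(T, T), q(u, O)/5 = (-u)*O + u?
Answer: -5355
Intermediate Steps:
q(u, O) = 5*u - 5*O*u (q(u, O) = 5*((-u)*O + u) = 5*(-O*u + u) = 5*(u - O*u) = 5*u - 5*O*u)
D(s, T) = 5*T*(1 - T)
w = -21 (w = 5*4*(1 - 1*4) - 1*(-39) = 5*4*(1 - 4) + 39 = 5*4*(-3) + 39 = -60 + 39 = -21)
w*(131 + 124) = -21*(131 + 124) = -21*255 = -5355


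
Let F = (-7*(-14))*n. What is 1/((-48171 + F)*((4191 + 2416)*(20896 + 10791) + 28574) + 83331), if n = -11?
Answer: -1/10311981244836 ≈ -9.6975e-14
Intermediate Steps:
F = -1078 (F = -7*(-14)*(-11) = 98*(-11) = -1078)
1/((-48171 + F)*((4191 + 2416)*(20896 + 10791) + 28574) + 83331) = 1/((-48171 - 1078)*((4191 + 2416)*(20896 + 10791) + 28574) + 83331) = 1/(-49249*(6607*31687 + 28574) + 83331) = 1/(-49249*(209356009 + 28574) + 83331) = 1/(-49249*209384583 + 83331) = 1/(-10311981328167 + 83331) = 1/(-10311981244836) = -1/10311981244836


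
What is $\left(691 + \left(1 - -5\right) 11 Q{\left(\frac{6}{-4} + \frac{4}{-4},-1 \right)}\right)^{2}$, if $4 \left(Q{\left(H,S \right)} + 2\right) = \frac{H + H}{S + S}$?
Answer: $\frac{5764801}{16} \approx 3.603 \cdot 10^{5}$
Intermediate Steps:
$Q{\left(H,S \right)} = -2 + \frac{H}{4 S}$ ($Q{\left(H,S \right)} = -2 + \frac{\left(H + H\right) \frac{1}{S + S}}{4} = -2 + \frac{2 H \frac{1}{2 S}}{4} = -2 + \frac{H \frac{1}{S}}{4} = -2 + \frac{H}{4 S}$)
$\left(691 + \left(1 - -5\right) 11 Q{\left(\frac{6}{-4} + \frac{4}{-4},-1 \right)}\right)^{2} = \left(691 + \left(1 - -5\right) 11 \left(-2 + \frac{\frac{6}{-4} + \frac{4}{-4}}{4 \left(-1\right)}\right)\right)^{2} = \left(691 + \left(1 + 5\right) 11 \left(-2 + \frac{1}{4} \left(6 \left(- \frac{1}{4}\right) + 4 \left(- \frac{1}{4}\right)\right) \left(-1\right)\right)\right)^{2} = \left(691 + 6 \cdot 11 \left(-2 + \frac{1}{4} \left(- \frac{3}{2} - 1\right) \left(-1\right)\right)\right)^{2} = \left(691 + 66 \left(-2 + \frac{1}{4} \left(- \frac{5}{2}\right) \left(-1\right)\right)\right)^{2} = \left(691 + 66 \left(-2 + \frac{5}{8}\right)\right)^{2} = \left(691 + 66 \left(- \frac{11}{8}\right)\right)^{2} = \left(691 - \frac{363}{4}\right)^{2} = \left(\frac{2401}{4}\right)^{2} = \frac{5764801}{16}$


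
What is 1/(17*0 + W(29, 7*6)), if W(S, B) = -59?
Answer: -1/59 ≈ -0.016949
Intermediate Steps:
1/(17*0 + W(29, 7*6)) = 1/(17*0 - 59) = 1/(0 - 59) = 1/(-59) = -1/59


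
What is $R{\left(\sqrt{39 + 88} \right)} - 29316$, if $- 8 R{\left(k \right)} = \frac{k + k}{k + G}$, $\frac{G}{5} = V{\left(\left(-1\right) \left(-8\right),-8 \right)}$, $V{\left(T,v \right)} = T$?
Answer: $- \frac{172729745}{5892} - \frac{10 \sqrt{127}}{1473} \approx -29316.0$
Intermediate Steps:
$G = 40$ ($G = 5 \left(\left(-1\right) \left(-8\right)\right) = 5 \cdot 8 = 40$)
$R{\left(k \right)} = - \frac{k}{4 \left(40 + k\right)}$ ($R{\left(k \right)} = - \frac{\left(k + k\right) \frac{1}{k + 40}}{8} = - \frac{2 k \frac{1}{40 + k}}{8} = - \frac{k}{4 \left(40 + k\right)}$)
$R{\left(\sqrt{39 + 88} \right)} - 29316 = - \frac{\sqrt{39 + 88}}{160 + 4 \sqrt{39 + 88}} - 29316 = - \frac{\sqrt{127}}{160 + 4 \sqrt{127}} - 29316 = -29316 - \frac{\sqrt{127}}{160 + 4 \sqrt{127}}$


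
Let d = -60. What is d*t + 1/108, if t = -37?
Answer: 239761/108 ≈ 2220.0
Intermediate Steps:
d*t + 1/108 = -60*(-37) + 1/108 = 2220 + 1/108 = 239761/108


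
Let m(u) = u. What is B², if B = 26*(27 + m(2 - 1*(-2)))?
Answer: 649636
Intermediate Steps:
B = 806 (B = 26*(27 + (2 - 1*(-2))) = 26*(27 + (2 + 2)) = 26*(27 + 4) = 26*31 = 806)
B² = 806² = 649636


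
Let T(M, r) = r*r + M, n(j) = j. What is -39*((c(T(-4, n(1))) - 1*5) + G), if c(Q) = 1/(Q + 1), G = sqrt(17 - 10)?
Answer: 429/2 - 39*sqrt(7) ≈ 111.32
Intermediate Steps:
G = sqrt(7) ≈ 2.6458
T(M, r) = M + r**2 (T(M, r) = r**2 + M = M + r**2)
c(Q) = 1/(1 + Q)
-39*((c(T(-4, n(1))) - 1*5) + G) = -39*((1/(1 + (-4 + 1**2)) - 1*5) + sqrt(7)) = -39*((1/(1 + (-4 + 1)) - 5) + sqrt(7)) = -39*((1/(1 - 3) - 5) + sqrt(7)) = -39*((1/(-2) - 5) + sqrt(7)) = -39*((-1/2 - 5) + sqrt(7)) = -39*(-11/2 + sqrt(7)) = 429/2 - 39*sqrt(7)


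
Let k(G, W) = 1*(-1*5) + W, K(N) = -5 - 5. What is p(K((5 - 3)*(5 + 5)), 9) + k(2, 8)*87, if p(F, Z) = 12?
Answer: 273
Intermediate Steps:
K(N) = -10
k(G, W) = -5 + W (k(G, W) = 1*(-5) + W = -5 + W)
p(K((5 - 3)*(5 + 5)), 9) + k(2, 8)*87 = 12 + (-5 + 8)*87 = 12 + 3*87 = 12 + 261 = 273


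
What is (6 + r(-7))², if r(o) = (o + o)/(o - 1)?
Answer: 961/16 ≈ 60.063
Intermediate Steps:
r(o) = 2*o/(-1 + o) (r(o) = (2*o)/(-1 + o) = 2*o/(-1 + o))
(6 + r(-7))² = (6 + 2*(-7)/(-1 - 7))² = (6 + 2*(-7)/(-8))² = (6 + 2*(-7)*(-⅛))² = (6 + 7/4)² = (31/4)² = 961/16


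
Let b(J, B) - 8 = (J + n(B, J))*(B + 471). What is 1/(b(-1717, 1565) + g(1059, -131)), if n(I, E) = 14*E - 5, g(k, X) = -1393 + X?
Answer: -1/52448876 ≈ -1.9066e-8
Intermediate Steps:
n(I, E) = -5 + 14*E
b(J, B) = 8 + (-5 + 15*J)*(471 + B) (b(J, B) = 8 + (J + (-5 + 14*J))*(B + 471) = 8 + (-5 + 15*J)*(471 + B))
1/(b(-1717, 1565) + g(1059, -131)) = 1/((-2347 - 5*1565 + 7065*(-1717) + 15*1565*(-1717)) + (-1393 - 131)) = 1/((-2347 - 7825 - 12130605 - 40306575) - 1524) = 1/(-52447352 - 1524) = 1/(-52448876) = -1/52448876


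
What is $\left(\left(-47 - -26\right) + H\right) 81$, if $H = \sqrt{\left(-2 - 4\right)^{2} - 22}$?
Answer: $-1701 + 81 \sqrt{14} \approx -1397.9$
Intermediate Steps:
$H = \sqrt{14}$ ($H = \sqrt{\left(-6\right)^{2} - 22} = \sqrt{36 - 22} = \sqrt{14} \approx 3.7417$)
$\left(\left(-47 - -26\right) + H\right) 81 = \left(\left(-47 - -26\right) + \sqrt{14}\right) 81 = \left(\left(-47 + 26\right) + \sqrt{14}\right) 81 = \left(-21 + \sqrt{14}\right) 81 = -1701 + 81 \sqrt{14}$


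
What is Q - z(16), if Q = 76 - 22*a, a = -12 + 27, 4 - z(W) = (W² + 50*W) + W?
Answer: 814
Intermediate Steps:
z(W) = 4 - W² - 51*W (z(W) = 4 - ((W² + 50*W) + W) = 4 - (W² + 51*W) = 4 + (-W² - 51*W) = 4 - W² - 51*W)
a = 15
Q = -254 (Q = 76 - 22*15 = 76 - 330 = -254)
Q - z(16) = -254 - (4 - 1*16² - 51*16) = -254 - (4 - 1*256 - 816) = -254 - (4 - 256 - 816) = -254 - 1*(-1068) = -254 + 1068 = 814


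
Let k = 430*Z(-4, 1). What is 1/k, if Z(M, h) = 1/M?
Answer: -2/215 ≈ -0.0093023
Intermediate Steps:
k = -215/2 (k = 430/(-4) = 430*(-1/4) = -215/2 ≈ -107.50)
1/k = 1/(-215/2) = -2/215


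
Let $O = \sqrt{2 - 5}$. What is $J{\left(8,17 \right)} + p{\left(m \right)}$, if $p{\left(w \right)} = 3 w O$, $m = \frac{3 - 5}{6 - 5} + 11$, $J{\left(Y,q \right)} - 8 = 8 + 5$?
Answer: $21 + 27 i \sqrt{3} \approx 21.0 + 46.765 i$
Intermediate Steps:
$O = i \sqrt{3}$ ($O = \sqrt{-3} = i \sqrt{3} \approx 1.732 i$)
$J{\left(Y,q \right)} = 21$ ($J{\left(Y,q \right)} = 8 + \left(8 + 5\right) = 8 + 13 = 21$)
$m = 9$ ($m = - \frac{2}{1} + 11 = \left(-2\right) 1 + 11 = -2 + 11 = 9$)
$p{\left(w \right)} = 3 i w \sqrt{3}$ ($p{\left(w \right)} = 3 w i \sqrt{3} = 3 i w \sqrt{3}$)
$J{\left(8,17 \right)} + p{\left(m \right)} = 21 + 3 i 9 \sqrt{3} = 21 + 27 i \sqrt{3}$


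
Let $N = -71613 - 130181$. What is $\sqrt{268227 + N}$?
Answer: $\sqrt{66433} \approx 257.75$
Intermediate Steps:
$N = -201794$ ($N = -71613 - 130181 = -201794$)
$\sqrt{268227 + N} = \sqrt{268227 - 201794} = \sqrt{66433}$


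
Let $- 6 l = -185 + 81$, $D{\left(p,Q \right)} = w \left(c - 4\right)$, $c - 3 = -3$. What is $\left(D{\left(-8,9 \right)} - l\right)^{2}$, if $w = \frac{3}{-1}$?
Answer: $\frac{256}{9} \approx 28.444$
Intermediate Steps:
$c = 0$ ($c = 3 - 3 = 0$)
$w = -3$ ($w = 3 \left(-1\right) = -3$)
$D{\left(p,Q \right)} = 12$ ($D{\left(p,Q \right)} = - 3 \left(0 - 4\right) = \left(-3\right) \left(-4\right) = 12$)
$l = \frac{52}{3}$ ($l = - \frac{-185 + 81}{6} = \left(- \frac{1}{6}\right) \left(-104\right) = \frac{52}{3} \approx 17.333$)
$\left(D{\left(-8,9 \right)} - l\right)^{2} = \left(12 - \frac{52}{3}\right)^{2} = \left(- \frac{16}{3}\right)^{2} = \frac{256}{9}$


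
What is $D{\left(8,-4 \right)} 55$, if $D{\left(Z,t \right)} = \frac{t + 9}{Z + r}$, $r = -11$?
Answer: $- \frac{275}{3} \approx -91.667$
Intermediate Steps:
$D{\left(Z,t \right)} = \frac{9 + t}{-11 + Z}$ ($D{\left(Z,t \right)} = \frac{t + 9}{Z - 11} = \frac{9 + t}{-11 + Z}$)
$D{\left(8,-4 \right)} 55 = \frac{9 - 4}{-11 + 8} \cdot 55 = \frac{1}{-3} \cdot 5 \cdot 55 = \left(- \frac{1}{3}\right) 5 \cdot 55 = \left(- \frac{5}{3}\right) 55 = - \frac{275}{3}$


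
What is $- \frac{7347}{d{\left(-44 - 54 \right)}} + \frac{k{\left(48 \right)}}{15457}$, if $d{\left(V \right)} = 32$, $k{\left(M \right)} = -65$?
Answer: $- \frac{8735743}{38048} \approx -229.6$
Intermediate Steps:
$- \frac{7347}{d{\left(-44 - 54 \right)}} + \frac{k{\left(48 \right)}}{15457} = - \frac{7347}{32} - \frac{65}{15457} = \left(-7347\right) \frac{1}{32} - \frac{5}{1189} = - \frac{7347}{32} - \frac{5}{1189} = - \frac{8735743}{38048}$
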